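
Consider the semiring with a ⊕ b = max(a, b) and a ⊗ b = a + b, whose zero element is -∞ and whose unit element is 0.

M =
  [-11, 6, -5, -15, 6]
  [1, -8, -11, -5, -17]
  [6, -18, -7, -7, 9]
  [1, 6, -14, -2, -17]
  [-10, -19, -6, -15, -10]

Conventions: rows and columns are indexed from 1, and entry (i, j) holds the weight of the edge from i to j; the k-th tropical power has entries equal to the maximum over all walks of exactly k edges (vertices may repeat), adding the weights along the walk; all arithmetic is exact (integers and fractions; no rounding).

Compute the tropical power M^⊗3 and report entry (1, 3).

M^⊗2:
  [7, -2, 0, 1, 4]
  [-4, 7, -4, -7, 7]
  [-1, 12, 3, -6, 12]
  [7, 7, -4, 1, 7]
  [0, -4, -13, -13, 3]
M^⊗3:
  [6, 13, 2, -1, 13]
  [8, 2, 1, 2, 5]
  [13, 5, 6, 7, 12]
  [8, 13, 2, 2, 13]
  [-3, 6, -3, -9, 6]
Key observation: the optimum is the walk 1->2->1->3, with weight 6 + 1 + (-5) = 2.
Optimal value attained by: walk 1->2->1->3.
Answer: (M^⊗3)[1][3] = 2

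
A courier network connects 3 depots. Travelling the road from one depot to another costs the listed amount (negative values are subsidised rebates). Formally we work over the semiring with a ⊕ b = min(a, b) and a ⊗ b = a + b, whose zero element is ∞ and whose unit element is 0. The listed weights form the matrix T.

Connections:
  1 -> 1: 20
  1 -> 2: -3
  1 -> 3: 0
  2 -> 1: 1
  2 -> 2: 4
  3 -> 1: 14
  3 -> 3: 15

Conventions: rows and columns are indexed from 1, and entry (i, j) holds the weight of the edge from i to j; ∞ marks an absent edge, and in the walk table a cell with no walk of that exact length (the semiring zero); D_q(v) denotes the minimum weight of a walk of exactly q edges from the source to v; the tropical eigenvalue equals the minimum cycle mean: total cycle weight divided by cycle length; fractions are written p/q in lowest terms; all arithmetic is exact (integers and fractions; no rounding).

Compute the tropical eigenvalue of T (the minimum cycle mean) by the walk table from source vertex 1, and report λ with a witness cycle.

q=0: [0, ∞, ∞]
q=1: [20, -3, 0]
q=2: [-2, 1, 15]
q=3: [2, -5, -2]
Optimal cycle mean attained by: cycle 1->2->1, total (-3) + 1, length 2.
Answer: λ = -1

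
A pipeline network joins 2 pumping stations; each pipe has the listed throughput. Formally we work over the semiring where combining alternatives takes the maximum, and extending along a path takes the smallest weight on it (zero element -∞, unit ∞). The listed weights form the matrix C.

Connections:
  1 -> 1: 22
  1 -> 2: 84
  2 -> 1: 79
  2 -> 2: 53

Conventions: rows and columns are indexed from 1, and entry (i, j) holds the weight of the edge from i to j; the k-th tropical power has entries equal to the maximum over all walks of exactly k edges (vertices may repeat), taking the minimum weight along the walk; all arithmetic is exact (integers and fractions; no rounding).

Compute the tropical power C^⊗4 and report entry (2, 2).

C^⊗2:
  [79, 53]
  [53, 79]
C^⊗3:
  [53, 79]
  [79, 53]
C^⊗4:
  [79, 53]
  [53, 79]
Key observation: the optimum is the walk 2->1->2->1->2, with weight 79 min 84 min 79 min 84 = 79.
Optimal value attained by: walk 2->1->2->1->2.
Answer: (C^⊗4)[2][2] = 79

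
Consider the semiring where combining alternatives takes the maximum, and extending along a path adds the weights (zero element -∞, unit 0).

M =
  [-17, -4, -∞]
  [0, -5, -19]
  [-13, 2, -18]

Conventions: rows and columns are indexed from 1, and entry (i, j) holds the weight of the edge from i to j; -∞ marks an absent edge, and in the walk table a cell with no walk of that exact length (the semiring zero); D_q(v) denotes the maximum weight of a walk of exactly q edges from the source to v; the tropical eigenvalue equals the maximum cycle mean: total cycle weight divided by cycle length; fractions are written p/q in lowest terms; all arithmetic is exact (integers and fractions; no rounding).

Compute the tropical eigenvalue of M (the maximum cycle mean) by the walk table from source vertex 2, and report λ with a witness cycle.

q=0: [-∞, 0, -∞]
q=1: [0, -5, -19]
q=2: [-5, -4, -24]
q=3: [-4, -9, -23]
Optimal cycle mean attained by: cycle 1->2->1, total (-4) + 0, length 2.
Answer: λ = -2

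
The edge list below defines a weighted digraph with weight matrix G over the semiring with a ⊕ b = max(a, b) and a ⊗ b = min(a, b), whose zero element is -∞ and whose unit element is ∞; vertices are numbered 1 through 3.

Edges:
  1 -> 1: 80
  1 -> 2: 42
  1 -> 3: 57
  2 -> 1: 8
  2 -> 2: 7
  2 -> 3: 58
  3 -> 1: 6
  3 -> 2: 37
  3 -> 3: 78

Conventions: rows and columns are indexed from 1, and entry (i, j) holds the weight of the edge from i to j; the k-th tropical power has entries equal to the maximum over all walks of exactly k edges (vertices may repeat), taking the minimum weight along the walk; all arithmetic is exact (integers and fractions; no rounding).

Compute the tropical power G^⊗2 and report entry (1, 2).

G^⊗2:
  [80, 42, 57]
  [8, 37, 58]
  [8, 37, 78]
Key observation: the optimum is the walk 1->1->2, with weight 80 min 42 = 42.
Optimal value attained by: walk 1->1->2.
Answer: (G^⊗2)[1][2] = 42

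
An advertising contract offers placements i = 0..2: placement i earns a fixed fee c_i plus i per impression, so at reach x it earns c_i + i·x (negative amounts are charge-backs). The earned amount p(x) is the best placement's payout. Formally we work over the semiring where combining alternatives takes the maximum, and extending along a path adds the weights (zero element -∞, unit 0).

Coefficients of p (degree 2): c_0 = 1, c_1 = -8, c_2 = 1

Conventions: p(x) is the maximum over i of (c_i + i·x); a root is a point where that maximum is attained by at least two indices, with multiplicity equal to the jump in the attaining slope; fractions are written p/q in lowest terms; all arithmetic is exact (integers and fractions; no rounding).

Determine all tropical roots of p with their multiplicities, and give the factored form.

hull edge (i=0, c=1) to (i=2, c=1): slope 0, span 2
Factored form: p(x) = 1 ⊗ (x ⊕ 0) ⊗ (x ⊕ 0)
Answer: roots = 0 (mult 2)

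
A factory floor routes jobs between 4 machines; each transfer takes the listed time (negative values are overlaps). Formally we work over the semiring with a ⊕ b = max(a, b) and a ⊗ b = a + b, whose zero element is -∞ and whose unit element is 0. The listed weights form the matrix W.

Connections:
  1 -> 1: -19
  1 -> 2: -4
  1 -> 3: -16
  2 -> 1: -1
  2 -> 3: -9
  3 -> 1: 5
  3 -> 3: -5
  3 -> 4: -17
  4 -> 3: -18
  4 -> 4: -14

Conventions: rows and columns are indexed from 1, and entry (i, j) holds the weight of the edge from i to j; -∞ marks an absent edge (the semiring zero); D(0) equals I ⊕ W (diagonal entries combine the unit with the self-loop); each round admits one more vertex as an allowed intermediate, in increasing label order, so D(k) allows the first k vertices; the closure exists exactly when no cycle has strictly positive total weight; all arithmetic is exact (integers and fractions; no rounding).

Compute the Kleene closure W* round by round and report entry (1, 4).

D(0):
  [0, -4, -16, -∞]
  [-1, 0, -9, -∞]
  [5, -∞, 0, -17]
  [-∞, -∞, -18, 0]
D(1):
  [0, -4, -16, -∞]
  [-1, 0, -9, -∞]
  [5, 1, 0, -17]
  [-∞, -∞, -18, 0]
D(2):
  [0, -4, -13, -∞]
  [-1, 0, -9, -∞]
  [5, 1, 0, -17]
  [-∞, -∞, -18, 0]
D(3):
  [0, -4, -13, -30]
  [-1, 0, -9, -26]
  [5, 1, 0, -17]
  [-13, -17, -18, 0]
D(4):
  [0, -4, -13, -30]
  [-1, 0, -9, -26]
  [5, 1, 0, -17]
  [-13, -17, -18, 0]
Answer: W*[1][4] = -30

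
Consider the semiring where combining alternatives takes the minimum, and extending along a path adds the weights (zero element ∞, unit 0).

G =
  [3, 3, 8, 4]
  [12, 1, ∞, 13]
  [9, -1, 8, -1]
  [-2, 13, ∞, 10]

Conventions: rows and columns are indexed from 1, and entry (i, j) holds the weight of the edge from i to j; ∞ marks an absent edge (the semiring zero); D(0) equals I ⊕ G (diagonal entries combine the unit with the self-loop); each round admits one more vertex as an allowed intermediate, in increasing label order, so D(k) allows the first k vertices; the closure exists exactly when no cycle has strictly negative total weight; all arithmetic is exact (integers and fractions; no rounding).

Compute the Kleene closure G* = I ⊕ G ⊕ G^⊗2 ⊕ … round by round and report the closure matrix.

D(0):
  [0, 3, 8, 4]
  [12, 0, ∞, 13]
  [9, -1, 0, -1]
  [-2, 13, ∞, 0]
D(1):
  [0, 3, 8, 4]
  [12, 0, 20, 13]
  [9, -1, 0, -1]
  [-2, 1, 6, 0]
D(2):
  [0, 3, 8, 4]
  [12, 0, 20, 13]
  [9, -1, 0, -1]
  [-2, 1, 6, 0]
D(3):
  [0, 3, 8, 4]
  [12, 0, 20, 13]
  [9, -1, 0, -1]
  [-2, 1, 6, 0]
D(4):
  [0, 3, 8, 4]
  [11, 0, 19, 13]
  [-3, -1, 0, -1]
  [-2, 1, 6, 0]
Answer: G* = [[0, 3, 8, 4], [11, 0, 19, 13], [-3, -1, 0, -1], [-2, 1, 6, 0]]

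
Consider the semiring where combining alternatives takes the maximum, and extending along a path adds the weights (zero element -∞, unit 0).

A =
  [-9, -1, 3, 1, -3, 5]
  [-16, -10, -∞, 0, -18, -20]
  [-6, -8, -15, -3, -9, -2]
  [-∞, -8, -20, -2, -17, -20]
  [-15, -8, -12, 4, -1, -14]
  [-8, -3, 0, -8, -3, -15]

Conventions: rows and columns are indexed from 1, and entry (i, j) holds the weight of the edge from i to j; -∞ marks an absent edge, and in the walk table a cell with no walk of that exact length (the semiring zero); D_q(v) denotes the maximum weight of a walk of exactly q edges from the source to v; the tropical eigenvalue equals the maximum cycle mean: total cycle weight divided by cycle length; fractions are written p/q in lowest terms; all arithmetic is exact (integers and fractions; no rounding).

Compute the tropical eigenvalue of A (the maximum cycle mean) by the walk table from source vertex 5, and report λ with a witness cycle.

q=0: [-∞, -∞, -∞, -∞, 0, -∞]
q=1: [-15, -8, -12, 4, -1, -14]
q=2: [-16, -4, -12, 3, -2, -10]
q=3: [-17, -5, -10, 2, -3, -11]
q=4: [-16, -6, -11, 1, -4, -12]
q=5: [-17, -7, -12, 0, -5, -11]
q=6: [-18, -8, -11, -1, -6, -12]
Optimal cycle mean attained by: cycle 1->6->3->1, total 5 + 0 + (-6), length 3.
Answer: λ = -1/3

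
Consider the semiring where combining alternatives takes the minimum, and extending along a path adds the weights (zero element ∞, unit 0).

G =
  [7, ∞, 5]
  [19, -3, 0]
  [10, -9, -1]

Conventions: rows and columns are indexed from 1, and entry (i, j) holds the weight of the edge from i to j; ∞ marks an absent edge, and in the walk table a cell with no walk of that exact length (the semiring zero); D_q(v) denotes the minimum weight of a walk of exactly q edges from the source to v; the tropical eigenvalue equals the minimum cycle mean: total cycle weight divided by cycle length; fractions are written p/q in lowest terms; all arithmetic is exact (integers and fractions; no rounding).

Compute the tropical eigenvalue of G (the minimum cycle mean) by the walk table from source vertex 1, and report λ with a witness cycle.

q=0: [0, ∞, ∞]
q=1: [7, ∞, 5]
q=2: [14, -4, 4]
q=3: [14, -7, -4]
Optimal cycle mean attained by: cycle 2->3->2, total 0 + (-9), length 2.
Answer: λ = -9/2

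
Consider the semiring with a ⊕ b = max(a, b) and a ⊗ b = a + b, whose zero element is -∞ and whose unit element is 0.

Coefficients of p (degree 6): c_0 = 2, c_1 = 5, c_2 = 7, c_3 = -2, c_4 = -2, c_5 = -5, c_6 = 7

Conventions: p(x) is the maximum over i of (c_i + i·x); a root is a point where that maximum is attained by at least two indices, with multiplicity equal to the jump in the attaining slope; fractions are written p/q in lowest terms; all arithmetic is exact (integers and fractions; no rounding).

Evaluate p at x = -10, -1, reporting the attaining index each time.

p(-10) = max(2+0·(-10)=2, 5+1·(-10)=-5, 7+2·(-10)=-13, -2+3·(-10)=-32, -2+4·(-10)=-42, -5+5·(-10)=-55, 7+6·(-10)=-53) = 2 (attained by i=0)
p(-1) = max(2+0·(-1)=2, 5+1·(-1)=4, 7+2·(-1)=5, -2+3·(-1)=-5, -2+4·(-1)=-6, -5+5·(-1)=-10, 7+6·(-1)=1) = 5 (attained by i=2)
Answer: p(-10) = 2; p(-1) = 5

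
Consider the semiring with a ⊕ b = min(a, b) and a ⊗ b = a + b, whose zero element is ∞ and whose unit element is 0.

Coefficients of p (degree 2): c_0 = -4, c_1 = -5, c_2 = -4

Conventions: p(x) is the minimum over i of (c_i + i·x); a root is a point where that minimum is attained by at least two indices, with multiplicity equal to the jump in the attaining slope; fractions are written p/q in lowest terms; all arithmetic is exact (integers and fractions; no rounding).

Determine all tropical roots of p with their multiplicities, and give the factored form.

hull edge (i=0, c=-4) to (i=1, c=-5): slope -1, span 1
hull edge (i=1, c=-5) to (i=2, c=-4): slope 1, span 1
Factored form: p(x) = -4 ⊗ (x ⊕ (-1)) ⊗ (x ⊕ 1)
Answer: roots = -1 (mult 1), 1 (mult 1)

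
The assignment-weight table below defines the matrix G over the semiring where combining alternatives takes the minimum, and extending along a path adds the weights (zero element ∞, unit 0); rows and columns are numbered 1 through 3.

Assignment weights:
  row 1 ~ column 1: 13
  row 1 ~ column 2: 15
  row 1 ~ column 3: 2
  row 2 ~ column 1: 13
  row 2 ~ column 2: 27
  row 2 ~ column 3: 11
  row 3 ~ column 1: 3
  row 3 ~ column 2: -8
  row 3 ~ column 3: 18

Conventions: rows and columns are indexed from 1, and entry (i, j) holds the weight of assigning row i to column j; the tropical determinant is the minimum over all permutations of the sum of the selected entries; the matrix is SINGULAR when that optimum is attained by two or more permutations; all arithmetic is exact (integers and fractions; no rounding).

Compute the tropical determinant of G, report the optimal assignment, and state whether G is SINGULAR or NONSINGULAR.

σ = (1, 2, 3): 13 + 27 + 18 = 58
σ = (1, 3, 2): 13 + 11 + (-8) = 16
σ = (2, 1, 3): 15 + 13 + 18 = 46
σ = (2, 3, 1): 15 + 11 + 3 = 29
σ = (3, 1, 2): 2 + 13 + (-8) = 7
σ = (3, 2, 1): 2 + 27 + 3 = 32
Optimal value attained by: σ = (3, 1, 2).
Answer: det⊕(G) = 7; verdict: NONSINGULAR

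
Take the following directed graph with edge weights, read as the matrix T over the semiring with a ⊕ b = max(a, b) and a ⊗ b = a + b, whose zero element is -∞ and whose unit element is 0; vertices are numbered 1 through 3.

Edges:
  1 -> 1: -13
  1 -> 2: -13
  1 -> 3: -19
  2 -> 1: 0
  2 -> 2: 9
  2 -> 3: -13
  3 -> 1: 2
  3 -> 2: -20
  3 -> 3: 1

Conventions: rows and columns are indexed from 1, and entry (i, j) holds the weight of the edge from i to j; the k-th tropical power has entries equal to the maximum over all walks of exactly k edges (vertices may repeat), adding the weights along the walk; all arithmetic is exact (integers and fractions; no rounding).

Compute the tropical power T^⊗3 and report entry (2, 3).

T^⊗2:
  [-13, -4, -18]
  [9, 18, -4]
  [3, -11, 2]
T^⊗3:
  [-4, 5, -17]
  [18, 27, 5]
  [4, -2, 3]
Key observation: the optimum is the walk 2->2->2->3, with weight 9 + 9 + (-13) = 5.
Optimal value attained by: walk 2->2->2->3.
Answer: (T^⊗3)[2][3] = 5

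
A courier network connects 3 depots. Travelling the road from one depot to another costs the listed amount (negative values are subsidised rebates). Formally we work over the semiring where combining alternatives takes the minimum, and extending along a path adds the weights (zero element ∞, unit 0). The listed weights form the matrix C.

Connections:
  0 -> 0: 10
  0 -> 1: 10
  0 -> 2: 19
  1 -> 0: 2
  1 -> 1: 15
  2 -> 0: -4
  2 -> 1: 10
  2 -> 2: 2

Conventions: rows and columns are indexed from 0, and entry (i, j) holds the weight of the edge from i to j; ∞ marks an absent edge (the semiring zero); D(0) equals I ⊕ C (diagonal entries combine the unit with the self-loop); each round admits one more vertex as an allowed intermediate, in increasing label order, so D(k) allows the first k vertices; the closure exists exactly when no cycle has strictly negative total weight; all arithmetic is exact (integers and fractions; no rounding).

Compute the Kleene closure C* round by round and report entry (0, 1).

D(0):
  [0, 10, 19]
  [2, 0, ∞]
  [-4, 10, 0]
D(1):
  [0, 10, 19]
  [2, 0, 21]
  [-4, 6, 0]
D(2):
  [0, 10, 19]
  [2, 0, 21]
  [-4, 6, 0]
D(3):
  [0, 10, 19]
  [2, 0, 21]
  [-4, 6, 0]
Answer: C*[0][1] = 10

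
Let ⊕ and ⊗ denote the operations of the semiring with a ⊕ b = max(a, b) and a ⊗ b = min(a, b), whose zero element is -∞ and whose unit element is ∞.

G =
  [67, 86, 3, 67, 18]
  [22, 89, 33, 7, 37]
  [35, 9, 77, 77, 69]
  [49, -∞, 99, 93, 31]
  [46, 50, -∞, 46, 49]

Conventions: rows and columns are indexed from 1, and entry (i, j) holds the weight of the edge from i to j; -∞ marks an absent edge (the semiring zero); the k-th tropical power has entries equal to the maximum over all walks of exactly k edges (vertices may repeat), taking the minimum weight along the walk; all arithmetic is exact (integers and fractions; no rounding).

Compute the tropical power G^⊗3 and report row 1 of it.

G^⊗2:
  [67, 86, 67, 67, 37]
  [37, 89, 33, 37, 37]
  [49, 50, 77, 77, 69]
  [49, 49, 93, 93, 69]
  [46, 50, 46, 46, 49]
G^⊗3:
  [67, 86, 67, 67, 67]
  [37, 89, 37, 37, 37]
  [49, 50, 77, 77, 69]
  [49, 50, 93, 93, 69]
  [46, 50, 46, 46, 49]
Answer: row 1 of G^⊗3 = [67, 86, 67, 67, 67]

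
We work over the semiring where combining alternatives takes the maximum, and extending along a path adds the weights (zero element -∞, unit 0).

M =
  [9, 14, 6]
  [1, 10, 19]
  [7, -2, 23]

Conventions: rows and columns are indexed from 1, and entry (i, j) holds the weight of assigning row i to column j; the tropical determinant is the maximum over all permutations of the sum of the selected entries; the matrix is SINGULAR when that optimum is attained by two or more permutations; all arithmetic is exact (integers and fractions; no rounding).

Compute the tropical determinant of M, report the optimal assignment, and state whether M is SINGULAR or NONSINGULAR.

σ = (1, 2, 3): 9 + 10 + 23 = 42
σ = (1, 3, 2): 9 + 19 + (-2) = 26
σ = (2, 1, 3): 14 + 1 + 23 = 38
σ = (2, 3, 1): 14 + 19 + 7 = 40
σ = (3, 1, 2): 6 + 1 + (-2) = 5
σ = (3, 2, 1): 6 + 10 + 7 = 23
Optimal value attained by: σ = (1, 2, 3).
Answer: det⊕(M) = 42; verdict: NONSINGULAR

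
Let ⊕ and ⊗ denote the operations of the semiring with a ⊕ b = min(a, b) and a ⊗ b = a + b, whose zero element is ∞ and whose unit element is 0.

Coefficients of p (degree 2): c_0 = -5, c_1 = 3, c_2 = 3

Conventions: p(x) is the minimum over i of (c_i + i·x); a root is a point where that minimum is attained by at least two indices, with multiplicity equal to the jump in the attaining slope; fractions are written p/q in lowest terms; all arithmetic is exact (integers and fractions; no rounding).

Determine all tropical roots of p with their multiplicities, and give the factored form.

hull edge (i=0, c=-5) to (i=2, c=3): slope 4, span 2
Factored form: p(x) = 3 ⊗ (x ⊕ (-4)) ⊗ (x ⊕ (-4))
Answer: roots = -4 (mult 2)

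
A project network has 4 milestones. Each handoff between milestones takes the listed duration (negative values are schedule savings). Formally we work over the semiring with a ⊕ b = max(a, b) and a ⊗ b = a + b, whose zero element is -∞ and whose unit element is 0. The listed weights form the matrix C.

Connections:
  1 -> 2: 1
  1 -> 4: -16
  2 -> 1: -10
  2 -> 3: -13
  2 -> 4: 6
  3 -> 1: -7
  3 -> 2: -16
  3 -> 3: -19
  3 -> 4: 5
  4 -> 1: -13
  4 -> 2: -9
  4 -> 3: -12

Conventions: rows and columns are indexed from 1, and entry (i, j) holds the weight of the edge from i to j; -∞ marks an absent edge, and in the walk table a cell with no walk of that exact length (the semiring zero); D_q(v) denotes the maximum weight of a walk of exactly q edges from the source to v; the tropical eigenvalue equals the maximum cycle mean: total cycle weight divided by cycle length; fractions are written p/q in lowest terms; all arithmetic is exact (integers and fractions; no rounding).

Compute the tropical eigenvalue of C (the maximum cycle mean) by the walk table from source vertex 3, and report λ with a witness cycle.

q=0: [-∞, -∞, 0, -∞]
q=1: [-7, -16, -19, 5]
q=2: [-8, -4, -7, -10]
q=3: [-14, -7, -17, 2]
q=4: [-11, -7, -10, -1]
Optimal cycle mean attained by: cycle 2->4->2, total 6 + (-9), length 2.
Answer: λ = -3/2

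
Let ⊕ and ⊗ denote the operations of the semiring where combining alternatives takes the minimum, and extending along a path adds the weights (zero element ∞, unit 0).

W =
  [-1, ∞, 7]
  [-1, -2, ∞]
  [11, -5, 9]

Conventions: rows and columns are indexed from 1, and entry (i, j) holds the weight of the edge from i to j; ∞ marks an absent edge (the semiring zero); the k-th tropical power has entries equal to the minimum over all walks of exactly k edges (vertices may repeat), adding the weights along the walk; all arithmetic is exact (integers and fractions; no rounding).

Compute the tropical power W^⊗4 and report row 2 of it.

W^⊗2:
  [-2, 2, 6]
  [-3, -4, 6]
  [-6, -7, 18]
W^⊗3:
  [-3, 0, 5]
  [-5, -6, 4]
  [-8, -9, 1]
W^⊗4:
  [-4, -2, 4]
  [-7, -8, 2]
  [-10, -11, -1]
Answer: row 2 of W^⊗4 = [-7, -8, 2]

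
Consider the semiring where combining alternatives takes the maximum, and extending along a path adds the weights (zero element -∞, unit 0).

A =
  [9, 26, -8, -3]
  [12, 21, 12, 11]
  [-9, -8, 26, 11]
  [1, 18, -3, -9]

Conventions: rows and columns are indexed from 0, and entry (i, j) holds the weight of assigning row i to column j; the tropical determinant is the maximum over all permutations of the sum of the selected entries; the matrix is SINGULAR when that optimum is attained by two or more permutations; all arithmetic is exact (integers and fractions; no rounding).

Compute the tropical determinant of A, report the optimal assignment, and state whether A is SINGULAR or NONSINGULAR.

σ = (0, 1, 2, 3): 9 + 21 + 26 + (-9) = 47
σ = (0, 1, 3, 2): 9 + 21 + 11 + (-3) = 38
σ = (0, 2, 1, 3): 9 + 12 + (-8) + (-9) = 4
σ = (0, 2, 3, 1): 9 + 12 + 11 + 18 = 50
σ = (0, 3, 1, 2): 9 + 11 + (-8) + (-3) = 9
σ = (0, 3, 2, 1): 9 + 11 + 26 + 18 = 64
σ = (1, 0, 2, 3): 26 + 12 + 26 + (-9) = 55
σ = (1, 0, 3, 2): 26 + 12 + 11 + (-3) = 46
σ = (1, 2, 0, 3): 26 + 12 + (-9) + (-9) = 20
σ = (1, 2, 3, 0): 26 + 12 + 11 + 1 = 50
σ = (1, 3, 0, 2): 26 + 11 + (-9) + (-3) = 25
σ = (1, 3, 2, 0): 26 + 11 + 26 + 1 = 64
σ = (2, 0, 1, 3): (-8) + 12 + (-8) + (-9) = -13
σ = (2, 0, 3, 1): (-8) + 12 + 11 + 18 = 33
σ = (2, 1, 0, 3): (-8) + 21 + (-9) + (-9) = -5
σ = (2, 1, 3, 0): (-8) + 21 + 11 + 1 = 25
σ = (2, 3, 0, 1): (-8) + 11 + (-9) + 18 = 12
σ = (2, 3, 1, 0): (-8) + 11 + (-8) + 1 = -4
σ = (3, 0, 1, 2): (-3) + 12 + (-8) + (-3) = -2
σ = (3, 0, 2, 1): (-3) + 12 + 26 + 18 = 53
σ = (3, 1, 0, 2): (-3) + 21 + (-9) + (-3) = 6
σ = (3, 1, 2, 0): (-3) + 21 + 26 + 1 = 45
σ = (3, 2, 0, 1): (-3) + 12 + (-9) + 18 = 18
σ = (3, 2, 1, 0): (-3) + 12 + (-8) + 1 = 2
Optimal value attained by: σ = (0, 3, 2, 1).
Answer: det⊕(A) = 64; verdict: SINGULAR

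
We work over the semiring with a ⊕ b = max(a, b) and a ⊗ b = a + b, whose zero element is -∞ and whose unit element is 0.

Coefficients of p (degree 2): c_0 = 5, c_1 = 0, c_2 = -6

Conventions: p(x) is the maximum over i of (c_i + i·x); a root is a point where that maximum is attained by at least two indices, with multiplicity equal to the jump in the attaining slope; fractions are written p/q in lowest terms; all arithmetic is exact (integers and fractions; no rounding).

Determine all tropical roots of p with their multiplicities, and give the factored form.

hull edge (i=0, c=5) to (i=1, c=0): slope -5, span 1
hull edge (i=1, c=0) to (i=2, c=-6): slope -6, span 1
Factored form: p(x) = -6 ⊗ (x ⊕ 5) ⊗ (x ⊕ 6)
Answer: roots = 5 (mult 1), 6 (mult 1)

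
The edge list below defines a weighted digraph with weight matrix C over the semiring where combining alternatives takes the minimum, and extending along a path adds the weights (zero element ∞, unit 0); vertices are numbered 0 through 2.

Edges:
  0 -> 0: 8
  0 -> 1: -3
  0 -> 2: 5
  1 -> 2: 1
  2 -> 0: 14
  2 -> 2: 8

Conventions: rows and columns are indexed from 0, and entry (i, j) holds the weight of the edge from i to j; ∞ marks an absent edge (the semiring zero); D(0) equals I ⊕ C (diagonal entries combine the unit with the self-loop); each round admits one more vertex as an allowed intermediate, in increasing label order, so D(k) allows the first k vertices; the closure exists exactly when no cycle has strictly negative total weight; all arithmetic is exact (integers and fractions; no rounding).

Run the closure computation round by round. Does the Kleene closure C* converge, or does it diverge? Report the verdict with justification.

D(0):
  [0, -3, 5]
  [∞, 0, 1]
  [14, ∞, 0]
D(1):
  [0, -3, 5]
  [∞, 0, 1]
  [14, 11, 0]
D(2):
  [0, -3, -2]
  [∞, 0, 1]
  [14, 11, 0]
D(3):
  [0, -3, -2]
  [15, 0, 1]
  [14, 11, 0]
Key observation: every diagonal entry stays at the unit through all rounds, so no improving cycle exists.
Answer: CONVERGES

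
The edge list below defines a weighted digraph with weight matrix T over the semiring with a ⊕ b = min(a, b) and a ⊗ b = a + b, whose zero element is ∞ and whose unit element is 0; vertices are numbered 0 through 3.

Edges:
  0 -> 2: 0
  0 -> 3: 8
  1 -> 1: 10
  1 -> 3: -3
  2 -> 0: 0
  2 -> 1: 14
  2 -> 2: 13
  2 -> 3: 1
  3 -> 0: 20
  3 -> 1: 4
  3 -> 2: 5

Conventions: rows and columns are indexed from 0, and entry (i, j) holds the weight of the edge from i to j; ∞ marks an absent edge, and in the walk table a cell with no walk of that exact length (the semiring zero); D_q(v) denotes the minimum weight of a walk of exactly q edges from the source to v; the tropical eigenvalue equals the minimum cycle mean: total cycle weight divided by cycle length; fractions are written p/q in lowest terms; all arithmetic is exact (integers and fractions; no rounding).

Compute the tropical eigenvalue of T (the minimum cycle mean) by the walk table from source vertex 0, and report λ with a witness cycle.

q=0: [0, ∞, ∞, ∞]
q=1: [∞, ∞, 0, 8]
q=2: [0, 12, 13, 1]
q=3: [13, 5, 0, 8]
q=4: [0, 12, 13, 1]
Optimal cycle mean attained by: cycle 0->2->0, total 0 + 0, length 2.
Answer: λ = 0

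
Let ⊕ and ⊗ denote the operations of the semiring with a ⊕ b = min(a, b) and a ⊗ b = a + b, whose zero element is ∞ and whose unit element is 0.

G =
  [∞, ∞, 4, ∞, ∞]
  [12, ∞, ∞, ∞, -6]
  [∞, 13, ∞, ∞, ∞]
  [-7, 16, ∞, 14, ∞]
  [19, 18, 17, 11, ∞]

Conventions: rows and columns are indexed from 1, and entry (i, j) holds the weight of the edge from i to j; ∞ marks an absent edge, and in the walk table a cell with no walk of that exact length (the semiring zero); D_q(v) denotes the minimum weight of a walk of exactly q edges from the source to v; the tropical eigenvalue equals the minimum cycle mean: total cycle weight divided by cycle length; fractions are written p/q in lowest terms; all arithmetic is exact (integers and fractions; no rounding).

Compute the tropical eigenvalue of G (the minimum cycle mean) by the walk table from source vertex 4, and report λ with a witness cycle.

q=0: [∞, ∞, ∞, 0, ∞]
q=1: [-7, 16, ∞, 14, ∞]
q=2: [7, 30, -3, 28, 10]
q=3: [21, 10, 11, 21, 24]
q=4: [14, 24, 25, 35, 4]
q=5: [23, 22, 18, 15, 18]
Optimal cycle mean attained by: cycle 1->3->2->5->4->1, total 4 + 13 + (-6) + 11 + (-7), length 5.
Answer: λ = 3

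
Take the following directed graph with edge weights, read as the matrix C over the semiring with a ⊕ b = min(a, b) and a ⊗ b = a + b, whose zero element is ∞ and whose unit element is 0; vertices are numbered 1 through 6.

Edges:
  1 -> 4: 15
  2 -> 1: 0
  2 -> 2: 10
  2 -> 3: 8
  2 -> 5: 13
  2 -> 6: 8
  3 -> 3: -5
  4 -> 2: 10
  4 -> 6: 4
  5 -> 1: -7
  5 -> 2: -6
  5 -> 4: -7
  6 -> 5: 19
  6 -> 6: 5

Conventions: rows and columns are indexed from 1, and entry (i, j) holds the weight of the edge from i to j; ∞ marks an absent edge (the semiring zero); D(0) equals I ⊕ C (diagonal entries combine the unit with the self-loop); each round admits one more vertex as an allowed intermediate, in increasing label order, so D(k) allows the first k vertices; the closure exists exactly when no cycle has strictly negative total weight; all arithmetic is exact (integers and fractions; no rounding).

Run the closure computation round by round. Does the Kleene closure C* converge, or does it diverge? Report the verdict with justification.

Detection: at round 0, diagonal entry (3, 3) turns strictly negative.
Key observation: the cycle 3->3 has total weight (-5), which is strictly negative.
Answer: DIVERGES — negative cycle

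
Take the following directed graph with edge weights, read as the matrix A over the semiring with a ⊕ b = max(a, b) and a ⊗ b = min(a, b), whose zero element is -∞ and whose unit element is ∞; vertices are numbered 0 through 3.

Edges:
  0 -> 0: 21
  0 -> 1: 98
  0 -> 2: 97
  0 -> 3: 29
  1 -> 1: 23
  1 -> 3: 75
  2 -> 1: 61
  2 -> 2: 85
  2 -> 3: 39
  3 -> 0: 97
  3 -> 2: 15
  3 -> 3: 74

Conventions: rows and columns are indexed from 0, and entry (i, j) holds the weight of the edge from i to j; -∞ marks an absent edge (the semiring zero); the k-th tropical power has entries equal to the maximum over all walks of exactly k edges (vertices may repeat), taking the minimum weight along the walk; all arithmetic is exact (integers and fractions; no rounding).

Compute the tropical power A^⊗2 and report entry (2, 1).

A^⊗2:
  [29, 61, 85, 75]
  [75, 23, 15, 74]
  [39, 61, 85, 61]
  [74, 97, 97, 74]
Key observation: the optimum is the walk 2->2->1, with weight 85 min 61 = 61.
Optimal value attained by: walk 2->2->1.
Answer: (A^⊗2)[2][1] = 61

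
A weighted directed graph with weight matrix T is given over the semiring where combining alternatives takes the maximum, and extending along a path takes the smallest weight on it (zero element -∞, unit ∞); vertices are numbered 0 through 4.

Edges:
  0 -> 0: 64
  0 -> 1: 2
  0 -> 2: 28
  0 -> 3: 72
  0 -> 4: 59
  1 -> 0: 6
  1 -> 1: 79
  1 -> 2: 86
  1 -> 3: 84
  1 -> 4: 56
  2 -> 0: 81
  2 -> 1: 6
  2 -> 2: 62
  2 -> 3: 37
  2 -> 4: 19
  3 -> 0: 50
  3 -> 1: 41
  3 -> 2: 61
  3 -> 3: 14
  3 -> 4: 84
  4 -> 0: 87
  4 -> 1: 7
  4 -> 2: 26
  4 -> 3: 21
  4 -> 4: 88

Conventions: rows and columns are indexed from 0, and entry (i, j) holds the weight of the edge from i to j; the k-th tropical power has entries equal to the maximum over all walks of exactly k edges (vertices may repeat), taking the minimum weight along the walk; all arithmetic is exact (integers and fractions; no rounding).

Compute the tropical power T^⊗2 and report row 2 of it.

T^⊗2:
  [64, 41, 61, 64, 72]
  [81, 79, 79, 79, 84]
  [64, 37, 62, 72, 59]
  [84, 41, 61, 50, 84]
  [87, 21, 28, 72, 88]
Answer: row 2 of T^⊗2 = [64, 37, 62, 72, 59]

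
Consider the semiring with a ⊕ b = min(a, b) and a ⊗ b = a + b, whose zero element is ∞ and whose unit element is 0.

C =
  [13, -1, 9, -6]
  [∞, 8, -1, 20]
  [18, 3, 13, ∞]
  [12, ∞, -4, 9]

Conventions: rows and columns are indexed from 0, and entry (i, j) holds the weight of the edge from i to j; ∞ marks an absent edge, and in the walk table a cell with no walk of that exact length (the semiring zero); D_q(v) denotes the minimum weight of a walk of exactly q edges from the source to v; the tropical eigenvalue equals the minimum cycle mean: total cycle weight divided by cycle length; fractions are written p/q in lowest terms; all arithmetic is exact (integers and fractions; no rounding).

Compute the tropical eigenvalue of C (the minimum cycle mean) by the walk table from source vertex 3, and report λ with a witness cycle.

q=0: [∞, ∞, ∞, 0]
q=1: [12, ∞, -4, 9]
q=2: [14, -1, 5, 6]
q=3: [18, 7, -2, 8]
q=4: [16, 1, 4, 12]
Optimal cycle mean attained by: cycle 1->2->1, total (-1) + 3, length 2.
Answer: λ = 1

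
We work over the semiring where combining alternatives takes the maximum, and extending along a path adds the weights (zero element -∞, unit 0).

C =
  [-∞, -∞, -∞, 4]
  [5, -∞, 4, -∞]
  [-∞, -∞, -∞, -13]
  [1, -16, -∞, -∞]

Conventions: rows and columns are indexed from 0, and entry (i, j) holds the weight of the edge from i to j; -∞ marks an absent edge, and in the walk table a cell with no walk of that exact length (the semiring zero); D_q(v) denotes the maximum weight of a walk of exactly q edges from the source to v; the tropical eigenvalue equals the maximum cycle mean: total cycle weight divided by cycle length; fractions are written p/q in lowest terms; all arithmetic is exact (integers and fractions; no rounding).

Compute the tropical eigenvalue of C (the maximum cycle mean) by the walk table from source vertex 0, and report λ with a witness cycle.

q=0: [0, -∞, -∞, -∞]
q=1: [-∞, -∞, -∞, 4]
q=2: [5, -12, -∞, -∞]
q=3: [-7, -∞, -8, 9]
q=4: [10, -7, -∞, -3]
Optimal cycle mean attained by: cycle 0->3->0, total 4 + 1, length 2.
Answer: λ = 5/2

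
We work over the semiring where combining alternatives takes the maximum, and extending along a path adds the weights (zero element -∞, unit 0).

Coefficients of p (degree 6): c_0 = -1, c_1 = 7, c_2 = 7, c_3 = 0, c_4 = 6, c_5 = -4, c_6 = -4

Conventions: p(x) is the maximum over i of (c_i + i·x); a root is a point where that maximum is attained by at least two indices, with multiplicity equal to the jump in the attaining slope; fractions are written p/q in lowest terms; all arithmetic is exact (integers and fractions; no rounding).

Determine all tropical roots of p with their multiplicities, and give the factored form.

hull edge (i=0, c=-1) to (i=1, c=7): slope 8, span 1
hull edge (i=1, c=7) to (i=2, c=7): slope 0, span 1
hull edge (i=2, c=7) to (i=4, c=6): slope -1/2, span 2
hull edge (i=4, c=6) to (i=6, c=-4): slope -5, span 2
Factored form: p(x) = -4 ⊗ (x ⊕ (-8)) ⊗ (x ⊕ 0) ⊗ (x ⊕ 1/2) ⊗ (x ⊕ 1/2) ⊗ (x ⊕ 5) ⊗ (x ⊕ 5)
Answer: roots = -8 (mult 1), 0 (mult 1), 1/2 (mult 2), 5 (mult 2)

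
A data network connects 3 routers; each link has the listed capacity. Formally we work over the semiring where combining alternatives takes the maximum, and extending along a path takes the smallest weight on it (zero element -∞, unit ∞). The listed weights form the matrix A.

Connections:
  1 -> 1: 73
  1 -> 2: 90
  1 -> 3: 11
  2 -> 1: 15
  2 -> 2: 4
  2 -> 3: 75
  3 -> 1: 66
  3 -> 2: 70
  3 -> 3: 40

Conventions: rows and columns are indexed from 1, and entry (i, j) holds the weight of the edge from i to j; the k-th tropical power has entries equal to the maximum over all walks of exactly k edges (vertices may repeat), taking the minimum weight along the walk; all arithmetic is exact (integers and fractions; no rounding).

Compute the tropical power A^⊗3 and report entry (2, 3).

A^⊗2:
  [73, 73, 75]
  [66, 70, 40]
  [66, 66, 70]
A^⊗3:
  [73, 73, 73]
  [66, 66, 70]
  [66, 70, 66]
Key observation: the optimum is the walk 2->3->2->3, with weight 75 min 70 min 75 = 70.
Optimal value attained by: walk 2->3->2->3.
Answer: (A^⊗3)[2][3] = 70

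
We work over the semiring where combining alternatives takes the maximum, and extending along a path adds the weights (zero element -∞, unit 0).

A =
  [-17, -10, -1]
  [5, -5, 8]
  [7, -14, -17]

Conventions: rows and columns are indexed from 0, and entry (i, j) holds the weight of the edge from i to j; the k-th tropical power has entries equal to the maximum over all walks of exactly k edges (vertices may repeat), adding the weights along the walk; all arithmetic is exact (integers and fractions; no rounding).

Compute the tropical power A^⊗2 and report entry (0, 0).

A^⊗2:
  [6, -15, -2]
  [15, -5, 4]
  [-9, -3, 6]
Key observation: the optimum is the walk 0->2->0, with weight (-1) + 7 = 6.
Optimal value attained by: walk 0->2->0.
Answer: (A^⊗2)[0][0] = 6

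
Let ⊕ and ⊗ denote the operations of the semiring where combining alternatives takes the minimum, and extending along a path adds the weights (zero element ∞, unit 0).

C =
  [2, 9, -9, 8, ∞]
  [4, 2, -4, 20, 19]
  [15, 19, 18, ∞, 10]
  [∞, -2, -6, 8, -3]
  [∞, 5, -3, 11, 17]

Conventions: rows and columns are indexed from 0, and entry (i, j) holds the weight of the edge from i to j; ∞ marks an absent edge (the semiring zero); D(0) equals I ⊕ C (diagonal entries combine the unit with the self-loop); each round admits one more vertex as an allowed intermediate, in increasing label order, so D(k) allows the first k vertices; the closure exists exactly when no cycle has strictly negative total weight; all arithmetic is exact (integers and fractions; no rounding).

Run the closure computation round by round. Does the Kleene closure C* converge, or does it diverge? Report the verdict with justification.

D(0):
  [0, 9, -9, 8, ∞]
  [4, 0, -4, 20, 19]
  [15, 19, 0, ∞, 10]
  [∞, -2, -6, 0, -3]
  [∞, 5, -3, 11, 0]
D(1):
  [0, 9, -9, 8, ∞]
  [4, 0, -5, 12, 19]
  [15, 19, 0, 23, 10]
  [∞, -2, -6, 0, -3]
  [∞, 5, -3, 11, 0]
D(2):
  [0, 9, -9, 8, 28]
  [4, 0, -5, 12, 19]
  [15, 19, 0, 23, 10]
  [2, -2, -7, 0, -3]
  [9, 5, -3, 11, 0]
D(3):
  [0, 9, -9, 8, 1]
  [4, 0, -5, 12, 5]
  [15, 19, 0, 23, 10]
  [2, -2, -7, 0, -3]
  [9, 5, -3, 11, 0]
D(4):
  [0, 6, -9, 8, 1]
  [4, 0, -5, 12, 5]
  [15, 19, 0, 23, 10]
  [2, -2, -7, 0, -3]
  [9, 5, -3, 11, 0]
D(5):
  [0, 6, -9, 8, 1]
  [4, 0, -5, 12, 5]
  [15, 15, 0, 21, 10]
  [2, -2, -7, 0, -3]
  [9, 5, -3, 11, 0]
Key observation: every diagonal entry stays at the unit through all rounds, so no improving cycle exists.
Answer: CONVERGES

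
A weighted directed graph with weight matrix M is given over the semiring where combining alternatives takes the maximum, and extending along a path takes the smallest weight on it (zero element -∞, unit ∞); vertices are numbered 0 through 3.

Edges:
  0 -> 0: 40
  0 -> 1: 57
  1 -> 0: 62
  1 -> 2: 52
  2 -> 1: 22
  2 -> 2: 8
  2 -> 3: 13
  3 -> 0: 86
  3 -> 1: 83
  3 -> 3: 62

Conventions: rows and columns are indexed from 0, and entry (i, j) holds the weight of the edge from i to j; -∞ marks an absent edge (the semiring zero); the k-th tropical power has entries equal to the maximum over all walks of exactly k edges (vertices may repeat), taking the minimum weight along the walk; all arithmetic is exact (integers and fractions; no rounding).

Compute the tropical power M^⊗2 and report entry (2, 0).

M^⊗2:
  [57, 40, 52, -∞]
  [40, 57, 8, 13]
  [22, 13, 22, 13]
  [62, 62, 52, 62]
Key observation: the optimum is the walk 2->1->0, with weight 22 min 62 = 22.
Optimal value attained by: walk 2->1->0.
Answer: (M^⊗2)[2][0] = 22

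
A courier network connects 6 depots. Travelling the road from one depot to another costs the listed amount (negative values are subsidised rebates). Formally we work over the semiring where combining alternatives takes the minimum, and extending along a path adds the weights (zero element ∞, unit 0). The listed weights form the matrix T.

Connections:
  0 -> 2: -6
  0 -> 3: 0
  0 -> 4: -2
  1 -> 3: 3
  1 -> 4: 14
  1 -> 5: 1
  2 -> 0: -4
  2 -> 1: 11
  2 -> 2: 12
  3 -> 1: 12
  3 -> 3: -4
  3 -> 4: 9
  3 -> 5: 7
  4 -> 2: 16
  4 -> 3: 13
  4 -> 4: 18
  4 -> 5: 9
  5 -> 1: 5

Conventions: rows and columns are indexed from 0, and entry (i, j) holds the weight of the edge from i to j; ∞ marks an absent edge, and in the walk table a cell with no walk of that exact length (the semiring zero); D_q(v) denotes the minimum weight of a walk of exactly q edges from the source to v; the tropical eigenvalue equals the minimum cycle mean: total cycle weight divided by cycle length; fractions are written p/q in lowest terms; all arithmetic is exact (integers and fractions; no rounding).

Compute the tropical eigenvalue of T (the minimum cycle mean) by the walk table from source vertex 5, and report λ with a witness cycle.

q=0: [∞, ∞, ∞, ∞, ∞, 0]
q=1: [∞, 5, ∞, ∞, ∞, ∞]
q=2: [∞, ∞, ∞, 8, 19, 6]
q=3: [∞, 11, 35, 4, 17, 15]
q=4: [31, 16, 33, 0, 13, 11]
q=5: [29, 12, 25, -4, 9, 7]
q=6: [21, 8, 23, -8, 5, 3]
Optimal cycle mean attained by: cycle 0->2->0, total (-6) + (-4), length 2.
Answer: λ = -5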